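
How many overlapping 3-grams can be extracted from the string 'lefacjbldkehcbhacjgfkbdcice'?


String 'lefacjbldkehcbhacjgfkbdcice' has length L = 27.
Number of overlapping n-grams = L - n + 1
Substituting: 27 - 3 + 1 = 25

25


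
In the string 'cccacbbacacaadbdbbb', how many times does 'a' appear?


Scanning 'cccacbbacacaadbdbbb' for 'a':
  Position 3: 'a' -> MATCH (count: 1)
  Position 7: 'a' -> MATCH (count: 2)
  Position 9: 'a' -> MATCH (count: 3)
  Position 11: 'a' -> MATCH (count: 4)
  Position 12: 'a' -> MATCH (count: 5)
Total occurrences of 'a': 5

5


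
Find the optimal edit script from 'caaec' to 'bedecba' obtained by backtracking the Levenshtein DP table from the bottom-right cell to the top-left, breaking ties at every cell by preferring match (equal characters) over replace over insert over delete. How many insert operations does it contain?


Edit distance = 5. Backtracking from cell (5, 7) with preference match > replace > insert > delete,
then listing the resulting alignment 'caaec' -> 'bedecba' left to right:
  Step 1: replace c->b
  Step 2: replace a->e
  Step 3: replace a->d
  Step 4: keep 'e'
  Step 5: keep 'c'
  Step 6: insert 'b' [insertion #1]
  Step 7: insert 'a' [insertion #2]
Total insertions: 2

2


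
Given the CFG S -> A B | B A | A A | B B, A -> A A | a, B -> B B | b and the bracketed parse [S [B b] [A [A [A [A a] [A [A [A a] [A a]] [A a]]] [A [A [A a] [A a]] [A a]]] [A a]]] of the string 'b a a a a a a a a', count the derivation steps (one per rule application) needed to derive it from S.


Every bracketed nonterminal node [X ...] in the tree is produced by exactly one rule application.
Reading the tree off as a leftmost derivation:
  Step 1: S  =>  B A   (applied S -> B A)
  Step 2: B A  =>  b A   (applied B -> b)
  Step 3: b A  =>  b A A   (applied A -> A A)
  Step 4: b A A  =>  b A A A   (applied A -> A A)
  Step 5: b A A A  =>  b A A A A   (applied A -> A A)
  Step 6: b A A A A  =>  b a A A A   (applied A -> a)
  Step 7: b a A A A  =>  b a A A A A   (applied A -> A A)
  Step 8: b a A A A A  =>  b a A A A A A   (applied A -> A A)
  Step 9: b a A A A A A  =>  b a a A A A A   (applied A -> a)
  Step 10: b a a A A A A  =>  b a a a A A A   (applied A -> a)
  Step 11: b a a a A A A  =>  b a a a a A A   (applied A -> a)
  Step 12: b a a a a A A  =>  b a a a a A A A   (applied A -> A A)
  Step 13: b a a a a A A A  =>  b a a a a A A A A   (applied A -> A A)
  Step 14: b a a a a A A A A  =>  b a a a a a A A A   (applied A -> a)
  Step 15: b a a a a a A A A  =>  b a a a a a a A A   (applied A -> a)
  Step 16: b a a a a a a A A  =>  b a a a a a a a A   (applied A -> a)
  Step 17: b a a a a a a a A  =>  b a a a a a a a a   (applied A -> a)
Final yield: b a a a a a a a a
Total rewrite steps: 17

17


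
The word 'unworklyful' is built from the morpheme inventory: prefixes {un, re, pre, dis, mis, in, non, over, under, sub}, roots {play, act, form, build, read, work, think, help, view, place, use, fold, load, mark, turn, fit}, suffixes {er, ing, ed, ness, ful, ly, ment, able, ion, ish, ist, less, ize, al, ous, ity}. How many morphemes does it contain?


Segmenting 'unworklyful' against the inventory:
  'un' -> prefix (morpheme 1)
  'work' -> root (morpheme 2)
  'ly' -> suffix (morpheme 3)
  'ful' -> suffix (morpheme 4)
Total morphemes: 4

4


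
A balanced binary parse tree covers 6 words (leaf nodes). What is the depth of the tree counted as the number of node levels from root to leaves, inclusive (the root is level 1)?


In a balanced binary tree with n leaves the deepest leaf is ceil(log2(n)) edges below the root,
so counting node levels inclusive of root and leaves gives ceil(log2(n)) + 1 levels.
log2(6) = 2.5850
ceil(2.5850) = 3
levels = 3 + 1 = 4

4


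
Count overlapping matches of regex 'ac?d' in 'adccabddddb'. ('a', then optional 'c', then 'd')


Pattern: ac?d means 'a', then optional 'c', then 'd'.
Scanning 'adccabddddb' position-by-position:
  Pos 0: window 'adc' -> MATCH
  Pos 1: window 'dcc' -> no
  Pos 2: window 'cca' -> no
  Pos 3: window 'cab' -> no
  Pos 4: window 'abd' -> no
  Pos 5: window 'bdd' -> no
  Pos 6: window 'ddd' -> no
  Pos 7: window 'ddd' -> no
  Pos 8: window 'ddb' -> no
  Pos 9: window 'db' -> no
  Pos 10: window 'b' -> no
Total matches: 1

1


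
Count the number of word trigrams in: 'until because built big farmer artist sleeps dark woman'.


Word trigrams from [9] words:
  Trigram 1: (until because built)
  Trigram 2: (because built big)
  Trigram 3: (built big farmer)
  Trigram 4: (big farmer artist)
  Trigram 5: (farmer artist sleeps)
  Trigram 6: (artist sleeps dark)
  Trigram 7: (sleeps dark woman)
Total word trigrams: 9 - 2 = 7

7


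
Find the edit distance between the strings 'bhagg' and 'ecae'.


Building DP table for s1='bhagg' (len 5) and s2='ecae' (len 4):
       e  c  a  e
    0  1  2  3  4
  b 1  1  2  3  4
  h 2  2  2  3  4
  a 3  3  3  2  3
  g 4  4  4  3  3
  g 5  5  5  4  4
Edit distance = dp[5][4] = 4

4


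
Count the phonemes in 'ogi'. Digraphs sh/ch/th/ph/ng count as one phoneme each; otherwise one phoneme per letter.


Parsing 'ogi' greedily, digraphs first:
  'o' -> vowel phoneme (phonemes so far: 1)
  'g' -> consonant phoneme (phonemes so far: 2)
  'i' -> vowel phoneme (phonemes so far: 3)
Total phonemes: 3

3


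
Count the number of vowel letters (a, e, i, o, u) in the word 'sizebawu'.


Scanning each character of 'sizebawu':
  Position 1: 's' -> consonant (running count: 0)
  Position 2: 'i' -> vowel (running count: 1)
  Position 3: 'z' -> consonant (running count: 1)
  Position 4: 'e' -> vowel (running count: 2)
  Position 5: 'b' -> consonant (running count: 2)
  Position 6: 'a' -> vowel (running count: 3)
  Position 7: 'w' -> consonant (running count: 3)
  Position 8: 'u' -> vowel (running count: 4)
Total vowels: 4

4


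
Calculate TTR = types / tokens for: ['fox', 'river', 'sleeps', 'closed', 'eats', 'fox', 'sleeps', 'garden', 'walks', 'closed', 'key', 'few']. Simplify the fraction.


Tokens: 12
Unique types: ('closed', 'eats', 'few', 'fox', 'garden', 'key', 'river', 'sleeps', 'walks') = 9
TTR = 9/12
Simplify: divide both by 3 -> 3/4
TTR = 3/4

3/4


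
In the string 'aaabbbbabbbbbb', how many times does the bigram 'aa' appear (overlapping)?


Scanning 'aaabbbbabbbbbb' for bigram 'aa':
  Position 0: 'aa' -> MATCH
  Position 1: 'aa' -> MATCH
  Position 2: 'ab' -> no
  Position 3: 'bb' -> no
  Position 4: 'bb' -> no
  Position 5: 'bb' -> no
  Position 6: 'ba' -> no
  Position 7: 'ab' -> no
  Position 8: 'bb' -> no
  Position 9: 'bb' -> no
  Position 10: 'bb' -> no
  Position 11: 'bb' -> no
  Position 12: 'bb' -> no
Total matches: 2

2


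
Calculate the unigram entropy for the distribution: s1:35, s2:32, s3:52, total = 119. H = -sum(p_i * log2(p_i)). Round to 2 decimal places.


Computing entropy H = -sum(p_i * log2(p_i)):
  s1: p = 35/119 = 0.2941, -p*log2(p) = 0.5193
  s2: p = 32/119 = 0.2689, -p*log2(p) = 0.5095
  s3: p = 52/119 = 0.4370, -p*log2(p) = 0.5219
H = sum of terms = 1.5507
Rounded to 2 decimals: 1.55

1.55


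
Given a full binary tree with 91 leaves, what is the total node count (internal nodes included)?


Leaf nodes (terminals): 91
Internal nodes = n - 1 = 91 - 1 = 90
Total = leaves + internal = 91 + 90 = 181

181


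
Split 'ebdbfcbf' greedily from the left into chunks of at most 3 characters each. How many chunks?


'ebdbfcbf' has 8 characters.
Chunking with max size 3:
  Chunk 1: 'ebd' (positions 0-2)
  Chunk 2: 'bfc' (positions 3-5)
  Chunk 3: 'bf' (positions 6-7)
Total chunks: ceil(8 / 3) = 3

3


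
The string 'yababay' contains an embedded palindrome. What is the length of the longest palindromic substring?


Scanning 'yababay' for palindromic substrings.
Substring at positions 0-6: 'yababay'.
Check: reverse('yababay') = 'yababay' -> palindrome confirmed.
No longer palindromic substring exists; longest length = 7

7


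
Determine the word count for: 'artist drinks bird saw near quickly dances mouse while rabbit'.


Counting words by splitting on spaces:
  Word 1: 'artist'
  Word 2: 'drinks'
  Word 3: 'bird'
  Word 4: 'saw'
  Word 5: 'near'
  Word 6: 'quickly'
  Word 7: 'dances'
  Word 8: 'mouse'
  Word 9: 'while'
  Word 10: 'rabbit'
Total words: 10

10


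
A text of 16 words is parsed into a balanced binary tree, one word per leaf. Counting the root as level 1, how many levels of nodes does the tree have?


In a balanced binary tree with n leaves the deepest leaf is ceil(log2(n)) edges below the root,
so counting node levels inclusive of root and leaves gives ceil(log2(n)) + 1 levels.
log2(16) = 4.0000
ceil(4.0000) = 4
levels = 4 + 1 = 5

5


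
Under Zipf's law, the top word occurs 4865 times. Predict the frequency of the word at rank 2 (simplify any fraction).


Zipf's law: freq(rank) = f1 / rank
f1 = 4865, rank = 2
freq = 4865 / 2
GCD(4865, 2) = 1
Simplified: 4865/2

4865/2


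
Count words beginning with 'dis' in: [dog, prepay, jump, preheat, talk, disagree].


Checking each word for prefix 'dis':
  'dog' -> no (count: 0)
  'prepay' -> no (count: 0)
  'jump' -> no (count: 0)
  'preheat' -> no (count: 0)
  'talk' -> no (count: 0)
  'disagree' -> YES, starts with 'dis' (count: 1)
Total with prefix 'dis': 1

1


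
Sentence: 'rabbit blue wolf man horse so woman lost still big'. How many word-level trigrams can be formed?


Word trigrams from [10] words:
  Trigram 1: (rabbit blue wolf)
  Trigram 2: (blue wolf man)
  Trigram 3: (wolf man horse)
  Trigram 4: (man horse so)
  Trigram 5: (horse so woman)
  Trigram 6: (so woman lost)
  Trigram 7: (woman lost still)
  Trigram 8: (lost still big)
Total word trigrams: 10 - 2 = 8

8


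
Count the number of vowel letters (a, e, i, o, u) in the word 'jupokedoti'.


Scanning each character of 'jupokedoti':
  Position 1: 'j' -> consonant (running count: 0)
  Position 2: 'u' -> vowel (running count: 1)
  Position 3: 'p' -> consonant (running count: 1)
  Position 4: 'o' -> vowel (running count: 2)
  Position 5: 'k' -> consonant (running count: 2)
  Position 6: 'e' -> vowel (running count: 3)
  Position 7: 'd' -> consonant (running count: 3)
  Position 8: 'o' -> vowel (running count: 4)
  Position 9: 't' -> consonant (running count: 4)
  Position 10: 'i' -> vowel (running count: 5)
Total vowels: 5

5


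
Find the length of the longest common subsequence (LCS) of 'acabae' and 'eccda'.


DP table for LCS of 'acabae' and 'eccda':
       e  c  c  d  a
    0  0  0  0  0  0
  a 0  0  0  0  0  1
  c 0  0  1  1  1  1
  a 0  0  1  1  1  2
  b 0  0  1  1  1  2
  a 0  0  1  1  1  2
  e 0  1  1  1  1  2
LCS: 'ca'
LCS length = 2

2


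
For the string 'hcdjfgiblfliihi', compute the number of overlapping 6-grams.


String 'hcdjfgiblfliihi' has length L = 15.
Number of overlapping n-grams = L - n + 1
Substituting: 15 - 6 + 1 = 10

10


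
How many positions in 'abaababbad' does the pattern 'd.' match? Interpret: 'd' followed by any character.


Pattern: d. means 'd' followed by any character.
Scanning 'abaababbad' position-by-position:
  Pos 0: window 'ab' -> no
  Pos 1: window 'ba' -> no
  Pos 2: window 'aa' -> no
  Pos 3: window 'ab' -> no
  Pos 4: window 'ba' -> no
  Pos 5: window 'ab' -> no
  Pos 6: window 'bb' -> no
  Pos 7: window 'ba' -> no
  Pos 8: window 'ad' -> no
  Pos 9: window 'd' -> no
Total matches: 0

0


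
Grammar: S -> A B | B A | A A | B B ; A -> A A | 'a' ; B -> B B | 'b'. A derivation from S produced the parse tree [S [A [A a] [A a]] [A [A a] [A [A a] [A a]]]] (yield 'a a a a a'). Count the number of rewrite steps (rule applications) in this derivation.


Every bracketed nonterminal node [X ...] in the tree is produced by exactly one rule application.
Reading the tree off as a leftmost derivation:
  Step 1: S  =>  A A   (applied S -> A A)
  Step 2: A A  =>  A A A   (applied A -> A A)
  Step 3: A A A  =>  a A A   (applied A -> a)
  Step 4: a A A  =>  a a A   (applied A -> a)
  Step 5: a a A  =>  a a A A   (applied A -> A A)
  Step 6: a a A A  =>  a a a A   (applied A -> a)
  Step 7: a a a A  =>  a a a A A   (applied A -> A A)
  Step 8: a a a A A  =>  a a a a A   (applied A -> a)
  Step 9: a a a a A  =>  a a a a a   (applied A -> a)
Final yield: a a a a a
Total rewrite steps: 9

9


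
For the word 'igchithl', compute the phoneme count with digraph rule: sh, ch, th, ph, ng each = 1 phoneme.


Parsing 'igchithl' greedily, digraphs first:
  'i' -> vowel phoneme (phonemes so far: 1)
  'g' -> consonant phoneme (phonemes so far: 2)
  'ch' -> digraph (1 consonant phoneme) (phonemes so far: 3)
  'i' -> vowel phoneme (phonemes so far: 4)
  'th' -> digraph (1 consonant phoneme) (phonemes so far: 5)
  'l' -> consonant phoneme (phonemes so far: 6)
Total phonemes: 6

6


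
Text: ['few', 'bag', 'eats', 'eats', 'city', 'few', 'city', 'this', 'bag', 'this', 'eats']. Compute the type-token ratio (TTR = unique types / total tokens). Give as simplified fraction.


Tokens: 11
Unique types: ('bag', 'city', 'eats', 'few', 'this') = 5
TTR = 5/11
Already in lowest terms.

5/11


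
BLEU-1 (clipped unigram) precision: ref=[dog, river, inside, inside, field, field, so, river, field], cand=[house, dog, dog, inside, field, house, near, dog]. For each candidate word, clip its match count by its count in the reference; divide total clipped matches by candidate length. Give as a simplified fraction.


Reference word counts: {'dog': 1, 'field': 3, 'inside': 2, 'river': 2, 'so': 1}
Checking each candidate word (with clipping):
  'house' -> not in reference -> no match (matches: 0)
  'dog' -> in reference (ref count 1, used 1/1) -> match (matches: 1)
  'dog' -> ref count 1 already used up (1/1) -> clipped, no match (matches: 1)
  'inside' -> in reference (ref count 2, used 1/2) -> match (matches: 2)
  'field' -> in reference (ref count 3, used 1/3) -> match (matches: 3)
  'house' -> not in reference -> no match (matches: 3)
  'near' -> not in reference -> no match (matches: 3)
  'dog' -> ref count 1 already used up (1/1) -> clipped, no match (matches: 3)
Clipped matches: 3, Candidate length: 8
Precision = 3/8

3/8


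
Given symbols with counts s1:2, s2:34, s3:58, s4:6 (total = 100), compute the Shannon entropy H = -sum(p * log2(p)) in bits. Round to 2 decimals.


Computing entropy H = -sum(p_i * log2(p_i)):
  s1: p = 2/100 = 0.0200, -p*log2(p) = 0.1129
  s2: p = 34/100 = 0.3400, -p*log2(p) = 0.5292
  s3: p = 58/100 = 0.5800, -p*log2(p) = 0.4558
  s4: p = 6/100 = 0.0600, -p*log2(p) = 0.2435
H = sum of terms = 1.3414
Rounded to 2 decimals: 1.34

1.34


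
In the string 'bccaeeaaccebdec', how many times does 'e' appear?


Scanning 'bccaeeaaccebdec' for 'e':
  Position 4: 'e' -> MATCH (count: 1)
  Position 5: 'e' -> MATCH (count: 2)
  Position 10: 'e' -> MATCH (count: 3)
  Position 13: 'e' -> MATCH (count: 4)
Total occurrences of 'e': 4

4


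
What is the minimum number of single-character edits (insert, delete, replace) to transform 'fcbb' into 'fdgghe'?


Building DP table for s1='fcbb' (len 4) and s2='fdgghe' (len 6):
       f  d  g  g  h  e
    0  1  2  3  4  5  6
  f 1  0  1  2  3  4  5
  c 2  1  1  2  3  4  5
  b 3  2  2  2  3  4  5
  b 4  3  3  3  3  4  5
Edit distance = dp[4][6] = 5

5


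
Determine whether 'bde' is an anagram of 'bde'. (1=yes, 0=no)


Sort characters of 'bde': 'bde'
Sort characters of 'bde': 'bde'
Sorted forms match -> they ARE anagrams
Result: 1

1


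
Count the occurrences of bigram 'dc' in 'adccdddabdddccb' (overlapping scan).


Scanning 'adccdddabdddccb' for bigram 'dc':
  Position 0: 'ad' -> no
  Position 1: 'dc' -> MATCH
  Position 2: 'cc' -> no
  Position 3: 'cd' -> no
  Position 4: 'dd' -> no
  Position 5: 'dd' -> no
  Position 6: 'da' -> no
  Position 7: 'ab' -> no
  Position 8: 'bd' -> no
  Position 9: 'dd' -> no
  Position 10: 'dd' -> no
  Position 11: 'dc' -> MATCH
  Position 12: 'cc' -> no
  Position 13: 'cb' -> no
Total matches: 2

2


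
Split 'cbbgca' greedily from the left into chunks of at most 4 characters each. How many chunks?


'cbbgca' has 6 characters.
Chunking with max size 4:
  Chunk 1: 'cbbg' (positions 0-3)
  Chunk 2: 'ca' (positions 4-5)
Total chunks: ceil(6 / 4) = 2

2


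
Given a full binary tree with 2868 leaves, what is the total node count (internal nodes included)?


Leaf nodes (terminals): 2868
Internal nodes = n - 1 = 2868 - 1 = 2867
Total = leaves + internal = 2868 + 2867 = 5735

5735


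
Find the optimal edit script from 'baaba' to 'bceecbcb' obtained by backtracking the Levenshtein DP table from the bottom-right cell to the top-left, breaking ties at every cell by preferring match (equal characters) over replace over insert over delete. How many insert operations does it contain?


Edit distance = 6. Backtracking from cell (5, 8) with preference match > replace > insert > delete,
then listing the resulting alignment 'baaba' -> 'bceecbcb' left to right:
  Step 1: keep 'b'
  Step 2: insert 'c' [insertion #1]
  Step 3: insert 'e' [insertion #2]
  Step 4: replace a->e
  Step 5: replace a->c
  Step 6: keep 'b'
  Step 7: insert 'c' [insertion #3]
  Step 8: replace a->b
Total insertions: 3

3


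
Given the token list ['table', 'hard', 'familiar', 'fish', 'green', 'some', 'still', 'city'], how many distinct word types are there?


Listing all tokens and tracking unique types:
  Token 1: 'table' -> NEW (unique so far: 1)
  Token 2: 'hard' -> NEW (unique so far: 2)
  Token 3: 'familiar' -> NEW (unique so far: 3)
  Token 4: 'fish' -> NEW (unique so far: 4)
  Token 5: 'green' -> NEW (unique so far: 5)
  Token 6: 'some' -> NEW (unique so far: 6)
  Token 7: 'still' -> NEW (unique so far: 7)
  Token 8: 'city' -> NEW (unique so far: 8)
Unique types: ('city', 'familiar', 'fish', 'green', 'hard', 'some', 'still', 'table')
Vocabulary size: 8

8


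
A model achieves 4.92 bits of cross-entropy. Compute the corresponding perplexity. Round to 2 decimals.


Perplexity formula: PP = 2^H
H = 4.92
PP = 2^4.92
Decompose: 2^4.92 = 2^4 * 2^0.92
2^4 = 16, 2^0.92 ~ 1.8921153
PP ~ 16 * 1.8921153 = 30.2738448
Rounded to 2 decimals: 30.27

30.27


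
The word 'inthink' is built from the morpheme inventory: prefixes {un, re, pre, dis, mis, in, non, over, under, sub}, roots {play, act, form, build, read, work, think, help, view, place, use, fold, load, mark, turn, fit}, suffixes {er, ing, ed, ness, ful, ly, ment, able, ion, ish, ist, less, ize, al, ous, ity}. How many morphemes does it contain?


Segmenting 'inthink' against the inventory:
  'in' -> prefix (morpheme 1)
  'think' -> root (morpheme 2)
Total morphemes: 2

2


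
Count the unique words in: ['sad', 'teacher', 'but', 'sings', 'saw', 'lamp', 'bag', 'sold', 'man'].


Listing all tokens and tracking unique types:
  Token 1: 'sad' -> NEW (unique so far: 1)
  Token 2: 'teacher' -> NEW (unique so far: 2)
  Token 3: 'but' -> NEW (unique so far: 3)
  Token 4: 'sings' -> NEW (unique so far: 4)
  Token 5: 'saw' -> NEW (unique so far: 5)
  Token 6: 'lamp' -> NEW (unique so far: 6)
  Token 7: 'bag' -> NEW (unique so far: 7)
  Token 8: 'sold' -> NEW (unique so far: 8)
  Token 9: 'man' -> NEW (unique so far: 9)
Unique types: ('bag', 'but', 'lamp', 'man', 'sad', 'saw', 'sings', 'sold', 'teacher')
Vocabulary size: 9

9


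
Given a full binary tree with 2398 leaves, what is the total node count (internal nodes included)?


Leaf nodes (terminals): 2398
Internal nodes = n - 1 = 2398 - 1 = 2397
Total = leaves + internal = 2398 + 2397 = 4795

4795


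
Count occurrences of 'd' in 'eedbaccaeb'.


Scanning 'eedbaccaeb' for 'd':
  Position 2: 'd' -> MATCH (count: 1)
Total occurrences of 'd': 1

1


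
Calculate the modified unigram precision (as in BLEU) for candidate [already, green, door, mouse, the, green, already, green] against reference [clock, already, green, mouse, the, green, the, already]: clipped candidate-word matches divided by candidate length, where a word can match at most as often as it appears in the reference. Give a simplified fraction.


Reference word counts: {'already': 2, 'clock': 1, 'green': 2, 'mouse': 1, 'the': 2}
Checking each candidate word (with clipping):
  'already' -> in reference (ref count 2, used 1/2) -> match (matches: 1)
  'green' -> in reference (ref count 2, used 1/2) -> match (matches: 2)
  'door' -> not in reference -> no match (matches: 2)
  'mouse' -> in reference (ref count 1, used 1/1) -> match (matches: 3)
  'the' -> in reference (ref count 2, used 1/2) -> match (matches: 4)
  'green' -> in reference (ref count 2, used 2/2) -> match (matches: 5)
  'already' -> in reference (ref count 2, used 2/2) -> match (matches: 6)
  'green' -> ref count 2 already used up (2/2) -> clipped, no match (matches: 6)
Clipped matches: 6, Candidate length: 8
Precision = 6/8 = 3/4

3/4


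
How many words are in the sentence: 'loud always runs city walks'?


Counting words by splitting on spaces:
  Word 1: 'loud'
  Word 2: 'always'
  Word 3: 'runs'
  Word 4: 'city'
  Word 5: 'walks'
Total words: 5

5


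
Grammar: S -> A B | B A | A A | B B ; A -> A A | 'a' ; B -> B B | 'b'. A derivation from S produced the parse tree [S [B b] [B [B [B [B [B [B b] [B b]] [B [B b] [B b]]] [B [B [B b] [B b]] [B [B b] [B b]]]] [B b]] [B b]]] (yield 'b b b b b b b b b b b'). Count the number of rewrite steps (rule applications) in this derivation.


Every bracketed nonterminal node [X ...] in the tree is produced by exactly one rule application.
Reading the tree off as a leftmost derivation:
  Step 1: S  =>  B B   (applied S -> B B)
  Step 2: B B  =>  b B   (applied B -> b)
  Step 3: b B  =>  b B B   (applied B -> B B)
  Step 4: b B B  =>  b B B B   (applied B -> B B)
  Step 5: b B B B  =>  b B B B B   (applied B -> B B)
  Step 6: b B B B B  =>  b B B B B B   (applied B -> B B)
  Step 7: b B B B B B  =>  b B B B B B B   (applied B -> B B)
  Step 8: b B B B B B B  =>  b b B B B B B   (applied B -> b)
  Step 9: b b B B B B B  =>  b b b B B B B   (applied B -> b)
  Step 10: b b b B B B B  =>  b b b B B B B B   (applied B -> B B)
  Step 11: b b b B B B B B  =>  b b b b B B B B   (applied B -> b)
  Step 12: b b b b B B B B  =>  b b b b b B B B   (applied B -> b)
  Step 13: b b b b b B B B  =>  b b b b b B B B B   (applied B -> B B)
  Step 14: b b b b b B B B B  =>  b b b b b B B B B B   (applied B -> B B)
  Step 15: b b b b b B B B B B  =>  b b b b b b B B B B   (applied B -> b)
  Step 16: b b b b b b B B B B  =>  b b b b b b b B B B   (applied B -> b)
  Step 17: b b b b b b b B B B  =>  b b b b b b b B B B B   (applied B -> B B)
  Step 18: b b b b b b b B B B B  =>  b b b b b b b b B B B   (applied B -> b)
  Step 19: b b b b b b b b B B B  =>  b b b b b b b b b B B   (applied B -> b)
  Step 20: b b b b b b b b b B B  =>  b b b b b b b b b b B   (applied B -> b)
  Step 21: b b b b b b b b b b B  =>  b b b b b b b b b b b   (applied B -> b)
Final yield: b b b b b b b b b b b
Total rewrite steps: 21

21


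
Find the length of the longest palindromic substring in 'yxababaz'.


Scanning 'yxababaz' for palindromic substrings.
Substring at positions 2-6: 'ababa'.
Check: reverse('ababa') = 'ababa' -> palindrome confirmed.
Neighbouring characters ('x' / 'z') break symmetry, so it cannot extend further.
No longer palindromic substring exists; longest length = 5

5


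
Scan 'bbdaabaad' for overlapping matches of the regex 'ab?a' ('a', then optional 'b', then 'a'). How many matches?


Pattern: ab?a means 'a', then optional 'b', then 'a'.
Scanning 'bbdaabaad' position-by-position:
  Pos 0: window 'bbd' -> no
  Pos 1: window 'bda' -> no
  Pos 2: window 'daa' -> no
  Pos 3: window 'aab' -> MATCH
  Pos 4: window 'aba' -> MATCH
  Pos 5: window 'baa' -> no
  Pos 6: window 'aad' -> MATCH
  Pos 7: window 'ad' -> no
  Pos 8: window 'd' -> no
Total matches: 3

3


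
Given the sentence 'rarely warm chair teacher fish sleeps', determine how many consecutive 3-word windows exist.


Word trigrams from [6] words:
  Trigram 1: (rarely warm chair)
  Trigram 2: (warm chair teacher)
  Trigram 3: (chair teacher fish)
  Trigram 4: (teacher fish sleeps)
Total word trigrams: 6 - 2 = 4

4


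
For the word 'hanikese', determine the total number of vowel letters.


Scanning each character of 'hanikese':
  Position 1: 'h' -> consonant (running count: 0)
  Position 2: 'a' -> vowel (running count: 1)
  Position 3: 'n' -> consonant (running count: 1)
  Position 4: 'i' -> vowel (running count: 2)
  Position 5: 'k' -> consonant (running count: 2)
  Position 6: 'e' -> vowel (running count: 3)
  Position 7: 's' -> consonant (running count: 3)
  Position 8: 'e' -> vowel (running count: 4)
Total vowels: 4

4


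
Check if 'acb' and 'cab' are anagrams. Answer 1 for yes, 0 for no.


Sort characters of 'acb': 'abc'
Sort characters of 'cab': 'abc'
Sorted forms match -> they ARE anagrams
Result: 1

1


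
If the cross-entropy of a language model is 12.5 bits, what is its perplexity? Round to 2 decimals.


Perplexity formula: PP = 2^H
H = 12.5
PP = 2^12.5
Decompose: 2^12.5 = 2^12 * 2^0.5 = 2^12 * sqrt(2)
2^12 = 4096, sqrt(2) ~ 1.4142136
PP ~ 4096 * 1.4142136 = 5792.6189056
Rounded to 2 decimals: 5792.62

5792.62


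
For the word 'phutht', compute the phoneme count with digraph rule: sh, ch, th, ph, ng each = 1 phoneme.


Parsing 'phutht' greedily, digraphs first:
  'ph' -> digraph (1 consonant phoneme) (phonemes so far: 1)
  'u' -> vowel phoneme (phonemes so far: 2)
  'th' -> digraph (1 consonant phoneme) (phonemes so far: 3)
  't' -> consonant phoneme (phonemes so far: 4)
Total phonemes: 4

4


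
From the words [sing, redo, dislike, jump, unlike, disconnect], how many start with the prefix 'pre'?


Checking each word for prefix 'pre':
  'sing' -> no (count: 0)
  'redo' -> no (count: 0)
  'dislike' -> no (count: 0)
  'jump' -> no (count: 0)
  'unlike' -> no (count: 0)
  'disconnect' -> no (count: 0)
Total with prefix 'pre': 0

0


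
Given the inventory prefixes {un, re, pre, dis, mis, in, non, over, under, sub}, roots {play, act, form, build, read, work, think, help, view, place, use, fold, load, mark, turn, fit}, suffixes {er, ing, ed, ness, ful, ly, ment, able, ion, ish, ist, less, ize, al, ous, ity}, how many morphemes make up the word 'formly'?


Segmenting 'formly' against the inventory:
  'form' -> root (morpheme 1)
  'ly' -> suffix (morpheme 2)
Total morphemes: 2

2


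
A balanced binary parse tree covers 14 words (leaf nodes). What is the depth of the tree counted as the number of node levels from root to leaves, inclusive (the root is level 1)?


In a balanced binary tree with n leaves the deepest leaf is ceil(log2(n)) edges below the root,
so counting node levels inclusive of root and leaves gives ceil(log2(n)) + 1 levels.
log2(14) = 3.8074
ceil(3.8074) = 4
levels = 4 + 1 = 5

5


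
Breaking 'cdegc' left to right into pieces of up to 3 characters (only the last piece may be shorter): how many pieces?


'cdegc' has 5 characters.
Chunking with max size 3:
  Chunk 1: 'cde' (positions 0-2)
  Chunk 2: 'gc' (positions 3-4)
Total chunks: ceil(5 / 3) = 2

2


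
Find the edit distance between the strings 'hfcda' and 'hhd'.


Building DP table for s1='hfcda' (len 5) and s2='hhd' (len 3):
       h  h  d
    0  1  2  3
  h 1  0  1  2
  f 2  1  1  2
  c 3  2  2  2
  d 4  3  3  2
  a 5  4  4  3
Edit distance = dp[5][3] = 3

3


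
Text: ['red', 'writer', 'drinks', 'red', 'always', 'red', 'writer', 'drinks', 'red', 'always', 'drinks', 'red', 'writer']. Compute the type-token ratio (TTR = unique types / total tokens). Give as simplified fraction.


Tokens: 13
Unique types: ('always', 'drinks', 'red', 'writer') = 4
TTR = 4/13
Already in lowest terms.

4/13


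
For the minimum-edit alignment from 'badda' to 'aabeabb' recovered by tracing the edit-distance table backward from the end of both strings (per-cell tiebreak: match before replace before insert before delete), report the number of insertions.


Edit distance = 5. Backtracking from cell (5, 7) with preference match > replace > insert > delete,
then listing the resulting alignment 'badda' -> 'aabeabb' left to right:
  Step 1: replace b->a
  Step 2: keep 'a'
  Step 3: replace d->b
  Step 4: replace d->e
  Step 5: keep 'a'
  Step 6: insert 'b' [insertion #1]
  Step 7: insert 'b' [insertion #2]
Total insertions: 2

2


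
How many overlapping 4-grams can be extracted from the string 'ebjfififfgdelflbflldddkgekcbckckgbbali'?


String 'ebjfififfgdelflbflldddkgekcbckckgbbali' has length L = 38.
Number of overlapping n-grams = L - n + 1
Substituting: 38 - 4 + 1 = 35

35


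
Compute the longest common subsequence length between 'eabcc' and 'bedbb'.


DP table for LCS of 'eabcc' and 'bedbb':
       b  e  d  b  b
    0  0  0  0  0  0
  e 0  0  1  1  1  1
  a 0  0  1  1  1  1
  b 0  1  1  1  2  2
  c 0  1  1  1  2  2
  c 0  1  1  1  2  2
LCS: 'eb'
LCS length = 2

2


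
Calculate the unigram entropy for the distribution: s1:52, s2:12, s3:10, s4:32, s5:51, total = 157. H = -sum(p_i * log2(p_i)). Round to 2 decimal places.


Computing entropy H = -sum(p_i * log2(p_i)):
  s1: p = 52/157 = 0.3312, -p*log2(p) = 0.5280
  s2: p = 12/157 = 0.0764, -p*log2(p) = 0.2835
  s3: p = 10/157 = 0.0637, -p*log2(p) = 0.2530
  s4: p = 32/157 = 0.2038, -p*log2(p) = 0.4677
  s5: p = 51/157 = 0.3248, -p*log2(p) = 0.5270
H = sum of terms = 2.0592
Rounded to 2 decimals: 2.06

2.06


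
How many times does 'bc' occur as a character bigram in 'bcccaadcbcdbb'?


Scanning 'bcccaadcbcdbb' for bigram 'bc':
  Position 0: 'bc' -> MATCH
  Position 1: 'cc' -> no
  Position 2: 'cc' -> no
  Position 3: 'ca' -> no
  Position 4: 'aa' -> no
  Position 5: 'ad' -> no
  Position 6: 'dc' -> no
  Position 7: 'cb' -> no
  Position 8: 'bc' -> MATCH
  Position 9: 'cd' -> no
  Position 10: 'db' -> no
  Position 11: 'bb' -> no
Total matches: 2

2


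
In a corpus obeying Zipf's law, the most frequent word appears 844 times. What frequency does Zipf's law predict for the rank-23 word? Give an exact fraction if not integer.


Zipf's law: freq(rank) = f1 / rank
f1 = 844, rank = 23
freq = 844 / 23
GCD(844, 23) = 1
Simplified: 844/23

844/23


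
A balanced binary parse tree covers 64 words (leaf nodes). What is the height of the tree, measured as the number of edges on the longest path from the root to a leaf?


In a balanced binary tree with n leaves the deepest leaf is ceil(log2(n)) edges below the root.
log2(64) = 6.0000
ceil(6.0000) = 6
height (edges) = 6

6


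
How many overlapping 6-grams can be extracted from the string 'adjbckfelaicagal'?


String 'adjbckfelaicagal' has length L = 16.
Number of overlapping n-grams = L - n + 1
Substituting: 16 - 6 + 1 = 11

11


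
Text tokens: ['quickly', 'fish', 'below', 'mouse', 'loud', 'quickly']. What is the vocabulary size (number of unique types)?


Listing all tokens and tracking unique types:
  Token 1: 'quickly' -> NEW (unique so far: 1)
  Token 2: 'fish' -> NEW (unique so far: 2)
  Token 3: 'below' -> NEW (unique so far: 3)
  Token 4: 'mouse' -> NEW (unique so far: 4)
  Token 5: 'loud' -> NEW (unique so far: 5)
  Token 6: 'quickly' -> duplicate (unique so far: 5)
Unique types: ('below', 'fish', 'loud', 'mouse', 'quickly')
Vocabulary size: 5

5


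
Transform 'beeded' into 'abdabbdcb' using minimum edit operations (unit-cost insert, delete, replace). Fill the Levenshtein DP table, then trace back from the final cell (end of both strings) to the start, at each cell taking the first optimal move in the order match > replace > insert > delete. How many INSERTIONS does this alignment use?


Edit distance = 7. Backtracking from cell (6, 9) with preference match > replace > insert > delete,
then listing the resulting alignment 'beeded' -> 'abdabbdcb' left to right:
  Step 1: insert 'a' [insertion #1]
  Step 2: keep 'b'
  Step 3: insert 'd' [insertion #2]
  Step 4: insert 'a' [insertion #3]
  Step 5: replace e->b
  Step 6: replace e->b
  Step 7: keep 'd'
  Step 8: replace e->c
  Step 9: replace d->b
Total insertions: 3

3


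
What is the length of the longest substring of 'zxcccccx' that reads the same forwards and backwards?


Scanning 'zxcccccx' for palindromic substrings.
Substring at positions 1-7: 'xcccccx'.
Check: reverse('xcccccx') = 'xcccccx' -> palindrome confirmed.
Neighbouring characters ('z' / '-') break symmetry, so it cannot extend further.
No longer palindromic substring exists; longest length = 7

7


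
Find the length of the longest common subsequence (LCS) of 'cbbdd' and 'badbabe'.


DP table for LCS of 'cbbdd' and 'badbabe':
       b  a  d  b  a  b  e
    0  0  0  0  0  0  0  0
  c 0  0  0  0  0  0  0  0
  b 0  1  1  1  1  1  1  1
  b 0  1  1  1  2  2  2  2
  d 0  1  1  2  2  2  2  2
  d 0  1  1  2  2  2  2  2
LCS: 'bb'
LCS length = 2

2


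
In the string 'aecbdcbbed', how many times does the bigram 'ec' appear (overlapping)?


Scanning 'aecbdcbbed' for bigram 'ec':
  Position 0: 'ae' -> no
  Position 1: 'ec' -> MATCH
  Position 2: 'cb' -> no
  Position 3: 'bd' -> no
  Position 4: 'dc' -> no
  Position 5: 'cb' -> no
  Position 6: 'bb' -> no
  Position 7: 'be' -> no
  Position 8: 'ed' -> no
Total matches: 1

1


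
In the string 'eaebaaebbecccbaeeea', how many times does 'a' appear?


Scanning 'eaebaaebbecccbaeeea' for 'a':
  Position 1: 'a' -> MATCH (count: 1)
  Position 4: 'a' -> MATCH (count: 2)
  Position 5: 'a' -> MATCH (count: 3)
  Position 14: 'a' -> MATCH (count: 4)
  Position 18: 'a' -> MATCH (count: 5)
Total occurrences of 'a': 5

5


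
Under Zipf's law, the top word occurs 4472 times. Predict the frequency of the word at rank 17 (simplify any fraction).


Zipf's law: freq(rank) = f1 / rank
f1 = 4472, rank = 17
freq = 4472 / 17
GCD(4472, 17) = 1
Simplified: 4472/17

4472/17


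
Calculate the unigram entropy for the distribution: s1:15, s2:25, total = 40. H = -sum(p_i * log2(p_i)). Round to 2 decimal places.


Computing entropy H = -sum(p_i * log2(p_i)):
  s1: p = 15/40 = 0.3750, -p*log2(p) = 0.5306
  s2: p = 25/40 = 0.6250, -p*log2(p) = 0.4238
H = sum of terms = 0.9544
Rounded to 2 decimals: 0.95

0.95


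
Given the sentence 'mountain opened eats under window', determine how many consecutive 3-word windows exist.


Word trigrams from [5] words:
  Trigram 1: (mountain opened eats)
  Trigram 2: (opened eats under)
  Trigram 3: (eats under window)
Total word trigrams: 5 - 2 = 3

3


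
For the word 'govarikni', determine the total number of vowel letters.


Scanning each character of 'govarikni':
  Position 1: 'g' -> consonant (running count: 0)
  Position 2: 'o' -> vowel (running count: 1)
  Position 3: 'v' -> consonant (running count: 1)
  Position 4: 'a' -> vowel (running count: 2)
  Position 5: 'r' -> consonant (running count: 2)
  Position 6: 'i' -> vowel (running count: 3)
  Position 7: 'k' -> consonant (running count: 3)
  Position 8: 'n' -> consonant (running count: 3)
  Position 9: 'i' -> vowel (running count: 4)
Total vowels: 4

4


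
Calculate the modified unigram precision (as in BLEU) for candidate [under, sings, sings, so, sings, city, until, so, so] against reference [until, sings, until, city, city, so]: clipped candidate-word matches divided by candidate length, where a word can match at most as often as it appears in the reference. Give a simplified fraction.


Reference word counts: {'city': 2, 'sings': 1, 'so': 1, 'until': 2}
Checking each candidate word (with clipping):
  'under' -> not in reference -> no match (matches: 0)
  'sings' -> in reference (ref count 1, used 1/1) -> match (matches: 1)
  'sings' -> ref count 1 already used up (1/1) -> clipped, no match (matches: 1)
  'so' -> in reference (ref count 1, used 1/1) -> match (matches: 2)
  'sings' -> ref count 1 already used up (1/1) -> clipped, no match (matches: 2)
  'city' -> in reference (ref count 2, used 1/2) -> match (matches: 3)
  'until' -> in reference (ref count 2, used 1/2) -> match (matches: 4)
  'so' -> ref count 1 already used up (1/1) -> clipped, no match (matches: 4)
  'so' -> ref count 1 already used up (1/1) -> clipped, no match (matches: 4)
Clipped matches: 4, Candidate length: 9
Precision = 4/9

4/9


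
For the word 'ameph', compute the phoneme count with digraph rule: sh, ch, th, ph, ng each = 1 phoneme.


Parsing 'ameph' greedily, digraphs first:
  'a' -> vowel phoneme (phonemes so far: 1)
  'm' -> consonant phoneme (phonemes so far: 2)
  'e' -> vowel phoneme (phonemes so far: 3)
  'ph' -> digraph (1 consonant phoneme) (phonemes so far: 4)
Total phonemes: 4

4


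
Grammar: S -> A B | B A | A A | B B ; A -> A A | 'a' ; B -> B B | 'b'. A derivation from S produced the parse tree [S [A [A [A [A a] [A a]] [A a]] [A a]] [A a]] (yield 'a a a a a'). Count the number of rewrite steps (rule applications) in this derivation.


Every bracketed nonterminal node [X ...] in the tree is produced by exactly one rule application.
Reading the tree off as a leftmost derivation:
  Step 1: S  =>  A A   (applied S -> A A)
  Step 2: A A  =>  A A A   (applied A -> A A)
  Step 3: A A A  =>  A A A A   (applied A -> A A)
  Step 4: A A A A  =>  A A A A A   (applied A -> A A)
  Step 5: A A A A A  =>  a A A A A   (applied A -> a)
  Step 6: a A A A A  =>  a a A A A   (applied A -> a)
  Step 7: a a A A A  =>  a a a A A   (applied A -> a)
  Step 8: a a a A A  =>  a a a a A   (applied A -> a)
  Step 9: a a a a A  =>  a a a a a   (applied A -> a)
Final yield: a a a a a
Total rewrite steps: 9

9


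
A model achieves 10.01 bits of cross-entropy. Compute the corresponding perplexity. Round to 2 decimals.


Perplexity formula: PP = 2^H
H = 10.01
PP = 2^10.01
Decompose: 2^10.01 = 2^10 * 2^0.01
2^10 = 1024, 2^0.01 ~ 1.0069556
PP ~ 1024 * 1.0069556 = 1031.1225344
Rounded to 2 decimals: 1031.12

1031.12


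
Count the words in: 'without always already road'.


Counting words by splitting on spaces:
  Word 1: 'without'
  Word 2: 'always'
  Word 3: 'already'
  Word 4: 'road'
Total words: 4

4


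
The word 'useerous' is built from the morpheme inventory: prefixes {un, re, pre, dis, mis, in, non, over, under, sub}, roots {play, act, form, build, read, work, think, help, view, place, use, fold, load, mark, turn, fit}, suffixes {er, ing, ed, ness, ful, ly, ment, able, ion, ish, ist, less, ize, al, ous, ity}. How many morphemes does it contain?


Segmenting 'useerous' against the inventory:
  'use' -> root (morpheme 1)
  'er' -> suffix (morpheme 2)
  'ous' -> suffix (morpheme 3)
Total morphemes: 3

3


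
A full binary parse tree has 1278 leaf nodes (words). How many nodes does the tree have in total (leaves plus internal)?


Leaf nodes (terminals): 1278
Internal nodes = n - 1 = 1278 - 1 = 1277
Total = leaves + internal = 1278 + 1277 = 2555

2555


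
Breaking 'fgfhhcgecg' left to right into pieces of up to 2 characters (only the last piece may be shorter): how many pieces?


'fgfhhcgecg' has 10 characters.
Chunking with max size 2:
  Chunk 1: 'fg' (positions 0-1)
  Chunk 2: 'fh' (positions 2-3)
  Chunk 3: 'hc' (positions 4-5)
  Chunk 4: 'ge' (positions 6-7)
  Chunk 5: 'cg' (positions 8-9)
Total chunks: ceil(10 / 2) = 5

5


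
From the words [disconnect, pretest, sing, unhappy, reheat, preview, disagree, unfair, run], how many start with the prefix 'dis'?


Checking each word for prefix 'dis':
  'disconnect' -> YES, starts with 'dis' (count: 1)
  'pretest' -> no (count: 1)
  'sing' -> no (count: 1)
  'unhappy' -> no (count: 1)
  'reheat' -> no (count: 1)
  'preview' -> no (count: 1)
  'disagree' -> YES, starts with 'dis' (count: 2)
  'unfair' -> no (count: 2)
  'run' -> no (count: 2)
Total with prefix 'dis': 2

2


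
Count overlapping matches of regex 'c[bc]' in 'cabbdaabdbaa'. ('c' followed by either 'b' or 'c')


Pattern: c[bc] means 'c' followed by either 'b' or 'c'.
Scanning 'cabbdaabdbaa' position-by-position:
  Pos 0: window 'ca' -> no
  Pos 1: window 'ab' -> no
  Pos 2: window 'bb' -> no
  Pos 3: window 'bd' -> no
  Pos 4: window 'da' -> no
  Pos 5: window 'aa' -> no
  Pos 6: window 'ab' -> no
  Pos 7: window 'bd' -> no
  Pos 8: window 'db' -> no
  Pos 9: window 'ba' -> no
  Pos 10: window 'aa' -> no
  Pos 11: window 'a' -> no
Total matches: 0

0


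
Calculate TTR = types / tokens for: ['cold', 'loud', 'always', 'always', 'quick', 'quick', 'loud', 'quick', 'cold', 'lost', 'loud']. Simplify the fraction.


Tokens: 11
Unique types: ('always', 'cold', 'lost', 'loud', 'quick') = 5
TTR = 5/11
Already in lowest terms.

5/11
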